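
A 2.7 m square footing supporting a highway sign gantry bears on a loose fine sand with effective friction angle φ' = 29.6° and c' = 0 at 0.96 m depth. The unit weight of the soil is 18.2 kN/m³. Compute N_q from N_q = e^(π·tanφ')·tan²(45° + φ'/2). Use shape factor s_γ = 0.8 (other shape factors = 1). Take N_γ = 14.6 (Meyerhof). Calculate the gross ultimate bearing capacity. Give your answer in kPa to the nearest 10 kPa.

q_ult ≈ 590 kPa

tan29.6° = 0.5681, so N_q = e^(π×0.5681)·tan²(59.8°) = 5.958 × 2.952 = 17.59.
Overburden at base level: q = 18.2 × 0.96 = 17.472 kPa.
Surcharge term q·N_q = 17.472 × 17.588 = 307.29 kPa; self-weight term 0.5·γ·B·N_γ·s_γ = 0.5 × 18.2 × 2.7 × 14.6 × 0.8 = 286.98 kPa.
q_ult = 307.29 + 286.98 = 594.27 kPa.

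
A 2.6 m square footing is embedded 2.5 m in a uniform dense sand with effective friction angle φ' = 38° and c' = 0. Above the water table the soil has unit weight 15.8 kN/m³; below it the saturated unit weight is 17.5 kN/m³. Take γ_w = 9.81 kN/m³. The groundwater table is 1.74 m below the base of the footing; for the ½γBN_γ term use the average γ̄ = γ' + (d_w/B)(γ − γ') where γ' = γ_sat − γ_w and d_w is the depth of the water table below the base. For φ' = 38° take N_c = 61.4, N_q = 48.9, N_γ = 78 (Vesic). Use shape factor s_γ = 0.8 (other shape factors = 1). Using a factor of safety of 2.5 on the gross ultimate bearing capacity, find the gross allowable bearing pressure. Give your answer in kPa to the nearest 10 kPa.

q_all ≈ 1200 kPa

Effective surcharge at the founding depth q = γ·D_f = 15.8 × 2.5 = 39.5 kPa.
With d_w = 1.74 m < B, γ̄ = 7.69 + (1.74/2.6) × (15.8 − 7.69) = 13.117 kN/m³.
q_ult = q·N_q + 0.5·γ·B·N_γ·s_γ
     = 39.5 × 48.9 + 0.5 × 13.117 × 2.6 × 78 × 0.8
     = 1931.5 + 1064.1 = 2995.6 kPa.
q_all = 2995.6 / 2.5 = 1198.3 kPa.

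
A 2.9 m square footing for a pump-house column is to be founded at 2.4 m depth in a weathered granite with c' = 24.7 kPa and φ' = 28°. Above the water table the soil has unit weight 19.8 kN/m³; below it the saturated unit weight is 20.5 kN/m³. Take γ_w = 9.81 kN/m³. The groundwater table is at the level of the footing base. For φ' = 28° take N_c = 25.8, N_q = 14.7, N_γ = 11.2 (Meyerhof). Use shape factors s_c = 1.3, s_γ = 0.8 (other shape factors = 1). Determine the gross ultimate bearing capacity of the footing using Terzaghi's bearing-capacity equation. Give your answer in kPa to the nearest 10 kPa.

q = γ·D_f = 19.8 × 2.4 = 47.52 kPa.
For the ½γBN_γ term take γ' = 20.5 − 9.81 = 10.69 kN/m³ (soil below base is submerged).
c·N_c·s_c = 24.7 × 25.8 × 1.3 = 828.44 kPa
q·N_q = 47.52 × 14.7 = 698.54 kPa
0.5·γ·B·N_γ·s_γ = 0.5 × 10.69 × 2.9 × 11.2 × 0.8 = 138.88 kPa
q_ult = 828.44 + 698.54 + 138.88 = 1665.9 kPa.

q_ult ≈ 1670 kPa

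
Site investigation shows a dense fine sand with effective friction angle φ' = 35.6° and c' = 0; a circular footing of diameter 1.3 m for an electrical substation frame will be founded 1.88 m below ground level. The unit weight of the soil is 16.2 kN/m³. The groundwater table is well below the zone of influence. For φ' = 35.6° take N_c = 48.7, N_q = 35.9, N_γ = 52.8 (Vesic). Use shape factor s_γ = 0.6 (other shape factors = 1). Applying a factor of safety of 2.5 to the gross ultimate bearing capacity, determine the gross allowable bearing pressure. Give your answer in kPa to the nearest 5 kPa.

q_all ≈ 570 kPa

q = γ·D_f = 16.2 × 1.88 = 30.456 kPa.
q·N_q = 30.456 × 35.9 = 1093.4 kPa
0.5·γ·B·N_γ·s_γ = 0.5 × 16.2 × 1.3 × 52.8 × 0.6 = 333.59 kPa
q_ult = 1093.4 + 333.59 = 1427 kPa.
q_all = q_ult / FS = 1427 / 2.5 = 570.78 kPa.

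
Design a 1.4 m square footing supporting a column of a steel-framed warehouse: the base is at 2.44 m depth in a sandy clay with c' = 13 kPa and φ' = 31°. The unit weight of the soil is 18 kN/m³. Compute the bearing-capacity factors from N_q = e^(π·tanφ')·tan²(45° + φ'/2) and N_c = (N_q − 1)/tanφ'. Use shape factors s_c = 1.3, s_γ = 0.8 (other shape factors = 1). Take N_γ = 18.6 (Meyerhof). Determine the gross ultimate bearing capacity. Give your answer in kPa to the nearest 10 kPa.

tan31° = 0.6009, so N_q = e^(π×0.6009)·tan²(60.5°) = 6.604 × 3.124 = 20.63.
N_c = (20.63 − 1)/tan31° = 32.67.
q = γ·D_f = 18 × 2.44 = 43.92 kPa.
c·N_c·s_c = 13 × 32.671 × 1.3 = 552.14 kPa
q·N_q = 43.92 × 20.631 = 906.1 kPa
0.5·γ·B·N_γ·s_γ = 0.5 × 18 × 1.4 × 18.6 × 0.8 = 187.49 kPa
q_ult = 552.14 + 906.1 + 187.49 = 1645.7 kPa.

q_ult ≈ 1650 kPa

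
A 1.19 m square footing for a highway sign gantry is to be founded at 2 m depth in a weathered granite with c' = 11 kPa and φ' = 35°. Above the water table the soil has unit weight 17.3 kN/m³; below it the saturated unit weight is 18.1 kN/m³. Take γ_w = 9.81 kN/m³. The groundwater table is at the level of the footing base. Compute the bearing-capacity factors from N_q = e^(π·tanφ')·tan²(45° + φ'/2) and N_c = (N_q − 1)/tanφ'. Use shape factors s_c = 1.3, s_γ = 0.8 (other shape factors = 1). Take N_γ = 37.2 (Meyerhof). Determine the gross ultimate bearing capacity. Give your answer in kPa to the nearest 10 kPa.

q_ult ≈ 1960 kPa

tan35° = 0.7002, so N_q = e^(π×0.7002)·tan²(62.5°) = 9.023 × 3.69 = 33.3.
N_c = (33.3 − 1)/tan35° = 46.12.
q = γ·D_f = 17.3 × 2 = 34.6 kPa.
For the ½γBN_γ term take γ' = 18.1 − 9.81 = 8.29 kN/m³ (soil below base is submerged).
c·N_c·s_c = 11 × 46.124 × 1.3 = 659.57 kPa
q·N_q = 34.6 × 33.296 = 1152 kPa
0.5·γ·B·N_γ·s_γ = 0.5 × 8.29 × 1.19 × 37.2 × 0.8 = 146.79 kPa
q_ult = 659.57 + 1152 + 146.79 = 1958.4 kPa.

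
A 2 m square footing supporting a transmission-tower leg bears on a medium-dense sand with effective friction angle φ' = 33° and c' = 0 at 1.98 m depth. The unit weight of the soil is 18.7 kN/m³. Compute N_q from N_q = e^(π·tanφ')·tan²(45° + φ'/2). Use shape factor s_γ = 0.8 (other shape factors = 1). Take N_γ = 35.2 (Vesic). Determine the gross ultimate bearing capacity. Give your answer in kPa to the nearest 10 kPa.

q_ult ≈ 1490 kPa

tan33° = 0.6494, so N_q = e^(π×0.6494)·tan²(61.5°) = 7.692 × 3.392 = 26.09.
Overburden at base level: q = 18.7 × 1.98 = 37.026 kPa.
Surcharge term q·N_q = 37.026 × 26.092 = 966.08 kPa; self-weight term 0.5·γ·B·N_γ·s_γ = 0.5 × 18.7 × 2 × 35.2 × 0.8 = 526.59 kPa.
q_ult = 966.08 + 526.59 = 1492.7 kPa.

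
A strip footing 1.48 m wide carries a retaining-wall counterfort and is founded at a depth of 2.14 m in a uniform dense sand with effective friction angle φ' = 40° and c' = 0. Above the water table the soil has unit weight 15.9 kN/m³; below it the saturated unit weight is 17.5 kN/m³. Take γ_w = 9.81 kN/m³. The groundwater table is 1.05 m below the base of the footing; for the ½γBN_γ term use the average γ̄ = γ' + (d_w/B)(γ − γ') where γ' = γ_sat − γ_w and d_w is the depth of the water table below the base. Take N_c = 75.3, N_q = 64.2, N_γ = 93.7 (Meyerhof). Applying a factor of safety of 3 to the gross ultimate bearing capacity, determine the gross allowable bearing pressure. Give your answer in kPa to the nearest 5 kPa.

q_all ≈ 1040 kPa

q = γ·D_f = 15.9 × 2.14 = 34.026 kPa.
γ' = 7.69 kN/m³; averaging over the depth B below the base, γ̄ = γ' + (d_w/B)(γ − γ') = 13.515 kN/m³.
q·N_q = 34.026 × 64.2 = 2184.5 kPa
0.5·γ·B·N_γ = 0.5 × 13.515 × 1.48 × 93.7 = 937.08 kPa
q_ult = 2184.5 + 937.08 = 3121.5 kPa.
q_all = q_ult / FS = 3121.5 / 3 = 1040.5 kPa.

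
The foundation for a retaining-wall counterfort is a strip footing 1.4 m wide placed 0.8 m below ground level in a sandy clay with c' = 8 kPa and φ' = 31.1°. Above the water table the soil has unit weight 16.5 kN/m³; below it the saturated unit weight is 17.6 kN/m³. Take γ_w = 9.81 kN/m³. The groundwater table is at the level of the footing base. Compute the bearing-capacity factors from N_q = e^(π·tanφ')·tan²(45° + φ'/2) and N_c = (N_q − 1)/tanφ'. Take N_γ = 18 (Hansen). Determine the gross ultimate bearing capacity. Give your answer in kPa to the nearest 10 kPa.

q_ult ≈ 640 kPa

tan31.1° = 0.6032, so N_q = e^(π×0.6032)·tan²(60.55°) = 6.653 × 3.137 = 20.87.
N_c = (20.87 − 1)/tan31.1° = 32.94.
Effective surcharge at the founding depth q = γ·D_f = 16.5 × 0.8 = 13.2 kPa.
The water table coincides with the base, so in the self-weight term γ → γ' = 7.79 kN/m³.
q_ult = c·N_c + q·N_q + 0.5·γ·B·N_γ
     = 8 × 32.939 + 13.2 × 20.87 + 0.5 × 7.79 × 1.4 × 18
     = 263.52 + 275.49 + 98.154 = 637.16 kPa.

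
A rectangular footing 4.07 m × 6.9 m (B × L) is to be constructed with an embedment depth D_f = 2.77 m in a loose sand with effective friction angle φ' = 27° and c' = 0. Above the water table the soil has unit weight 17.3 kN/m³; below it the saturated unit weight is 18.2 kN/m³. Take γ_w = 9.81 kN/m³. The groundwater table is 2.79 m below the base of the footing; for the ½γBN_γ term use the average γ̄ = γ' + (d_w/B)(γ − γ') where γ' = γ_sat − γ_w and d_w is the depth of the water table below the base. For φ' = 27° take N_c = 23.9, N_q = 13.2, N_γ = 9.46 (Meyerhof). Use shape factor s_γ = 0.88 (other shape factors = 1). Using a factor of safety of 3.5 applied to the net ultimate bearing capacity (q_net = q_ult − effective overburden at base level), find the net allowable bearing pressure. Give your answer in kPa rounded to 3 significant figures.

q_all(net) ≈ 237 kPa

q = γ·D_f = 17.3 × 2.77 = 47.921 kPa.
γ' = 8.39 kN/m³; averaging over the depth B below the base, γ̄ = γ' + (d_w/B)(γ − γ') = 14.498 kN/m³.
q·N_q = 47.921 × 13.2 = 632.56 kPa
0.5·γ·B·N_γ·s_γ = 0.5 × 14.498 × 4.07 × 9.46 × 0.88 = 245.61 kPa
q_ult = 632.56 + 245.61 = 878.16 kPa.
Net ultimate: q_net = 878.16 − 47.921 = 830.24 kPa.
q_all(net) = 830.24 / 3.5 = 237.21 kPa.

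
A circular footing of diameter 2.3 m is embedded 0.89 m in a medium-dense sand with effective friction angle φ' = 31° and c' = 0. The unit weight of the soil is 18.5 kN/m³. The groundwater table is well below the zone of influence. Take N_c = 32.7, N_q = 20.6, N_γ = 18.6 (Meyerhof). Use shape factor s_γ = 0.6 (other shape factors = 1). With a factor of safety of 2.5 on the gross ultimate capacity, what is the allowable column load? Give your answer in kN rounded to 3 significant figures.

P_all ≈ 958 kN

Effective surcharge at the founding depth q = γ·D_f = 18.5 × 0.89 = 16.465 kPa.
q_ult = q·N_q + 0.5·γ·B·N_γ·s_γ
     = 16.465 × 20.6 + 0.5 × 18.5 × 2.3 × 18.6 × 0.6
     = 339.18 + 237.43 = 576.61 kPa.
Gross allowable pressure q_all = 576.61 / 2.5 = 230.64 kPa.
Footing area = 4.1548 m², so allowable column load = 230.64 × 4.1548 = 958.28 kN.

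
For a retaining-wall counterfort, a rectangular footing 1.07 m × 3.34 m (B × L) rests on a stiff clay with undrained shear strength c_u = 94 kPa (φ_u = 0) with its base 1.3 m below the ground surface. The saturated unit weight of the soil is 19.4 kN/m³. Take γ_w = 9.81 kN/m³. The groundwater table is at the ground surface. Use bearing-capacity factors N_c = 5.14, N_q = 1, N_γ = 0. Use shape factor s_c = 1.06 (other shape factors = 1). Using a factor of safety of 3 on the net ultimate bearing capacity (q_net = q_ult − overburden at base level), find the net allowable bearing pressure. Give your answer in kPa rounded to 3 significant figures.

q_all(net) ≈ 171 kPa

γ' = 19.4 − 9.81 = 9.59 kN/m³ (submerged throughout). q = 9.59 × 1.3 = 12.467 kPa.
c·N_c·s_c = 94 × 5.14 × 1.06 = 512.15 kPa
q·N_q = 12.467 × 1 = 12.467 kPa
q_ult = 512.15 + 12.467 = 524.62 kPa.
q_net = 524.62 − 12.467 = 512.15 kPa.
q_all(net) = 512.15 / 3 = 170.72 kPa.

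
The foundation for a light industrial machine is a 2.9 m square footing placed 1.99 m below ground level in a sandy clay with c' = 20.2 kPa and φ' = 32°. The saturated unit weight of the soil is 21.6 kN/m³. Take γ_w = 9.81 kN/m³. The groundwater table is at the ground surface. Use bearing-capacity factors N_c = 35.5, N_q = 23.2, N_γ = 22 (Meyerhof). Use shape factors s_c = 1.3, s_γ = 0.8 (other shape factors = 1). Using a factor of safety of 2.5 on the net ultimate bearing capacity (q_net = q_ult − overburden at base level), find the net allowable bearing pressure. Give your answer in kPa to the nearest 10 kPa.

q_all(net) ≈ 700 kPa

γ' = 21.6 − 9.81 = 11.79 kN/m³ (submerged throughout). q = 11.79 × 1.99 = 23.462 kPa; the same γ' applies in the ½γBN_γ term.
c·N_c·s_c = 20.2 × 35.5 × 1.3 = 932.23 kPa
q·N_q = 23.462 × 23.2 = 544.32 kPa
0.5·γ·B·N_γ·s_γ = 0.5 × 11.79 × 2.9 × 22 × 0.8 = 300.88 kPa
q_ult = 932.23 + 544.32 + 300.88 = 1777.4 kPa.
q_net = 1777.4 − 23.462 = 1754 kPa.
q_all(net) = 1754 / 2.5 = 701.59 kPa.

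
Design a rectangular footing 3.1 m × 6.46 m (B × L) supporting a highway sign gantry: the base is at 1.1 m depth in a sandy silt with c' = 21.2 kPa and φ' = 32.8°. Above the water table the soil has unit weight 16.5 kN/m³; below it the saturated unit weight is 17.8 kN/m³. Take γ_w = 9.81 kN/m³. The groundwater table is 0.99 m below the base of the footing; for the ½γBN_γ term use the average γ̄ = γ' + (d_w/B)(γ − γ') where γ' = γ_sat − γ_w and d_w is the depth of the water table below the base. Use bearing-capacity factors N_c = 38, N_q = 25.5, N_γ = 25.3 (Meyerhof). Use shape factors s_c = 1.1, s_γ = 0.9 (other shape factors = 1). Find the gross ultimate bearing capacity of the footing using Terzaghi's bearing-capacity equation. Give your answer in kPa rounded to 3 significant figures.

q_ult ≈ 1730 kPa

Overburden at base level: q = 16.5 × 1.1 = 18.15 kPa.
The water table is 0.99 m below the base (< B = 3.1 m), so the ½γBN_γ term uses γ̄ = γ' + (d_w/B)(γ − γ') = 7.99 + (0.99/3.1)(16.5 − 7.99) = 10.708 kN/m³.
Cohesion term c·N_c·s_c = 21.2 × 38 × 1.1 = 886.16 kPa; surcharge term q·N_q = 18.15 × 25.5 = 462.83 kPa; self-weight term 0.5·γ·B·N_γ·s_γ = 0.5 × 10.708 × 3.1 × 25.3 × 0.9 = 377.91 kPa.
q_ult = 886.16 + 462.83 + 377.91 = 1726.9 kPa.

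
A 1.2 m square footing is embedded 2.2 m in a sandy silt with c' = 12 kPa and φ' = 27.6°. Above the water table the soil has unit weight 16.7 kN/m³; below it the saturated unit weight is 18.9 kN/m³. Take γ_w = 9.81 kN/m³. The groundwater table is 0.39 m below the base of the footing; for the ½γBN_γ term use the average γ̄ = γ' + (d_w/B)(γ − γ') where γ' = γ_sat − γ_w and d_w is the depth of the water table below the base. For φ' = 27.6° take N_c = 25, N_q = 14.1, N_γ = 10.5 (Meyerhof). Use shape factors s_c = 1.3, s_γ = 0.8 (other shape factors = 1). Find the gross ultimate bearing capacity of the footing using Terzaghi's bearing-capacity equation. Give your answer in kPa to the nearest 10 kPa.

Overburden at base level: q = 16.7 × 2.2 = 36.74 kPa.
The water table is 0.39 m below the base (< B = 1.2 m), so the ½γBN_γ term uses γ̄ = γ' + (d_w/B)(γ − γ') = 9.09 + (0.39/1.2)(16.7 − 9.09) = 11.563 kN/m³.
Cohesion term c·N_c·s_c = 12 × 25 × 1.3 = 390 kPa; surcharge term q·N_q = 36.74 × 14.1 = 518.03 kPa; self-weight term 0.5·γ·B·N_γ·s_γ = 0.5 × 11.563 × 1.2 × 10.5 × 0.8 = 58.279 kPa.
q_ult = 390 + 518.03 + 58.279 = 966.31 kPa.

q_ult ≈ 970 kPa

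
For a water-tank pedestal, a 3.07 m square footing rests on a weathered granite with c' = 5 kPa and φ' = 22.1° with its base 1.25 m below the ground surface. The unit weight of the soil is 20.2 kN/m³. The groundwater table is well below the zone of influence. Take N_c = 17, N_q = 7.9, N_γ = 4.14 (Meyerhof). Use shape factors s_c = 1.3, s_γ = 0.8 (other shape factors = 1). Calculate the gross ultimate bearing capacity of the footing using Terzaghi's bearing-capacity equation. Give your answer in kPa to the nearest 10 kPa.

q = γ·D_f = 20.2 × 1.25 = 25.25 kPa.
c·N_c·s_c = 5 × 17 × 1.3 = 110.5 kPa
q·N_q = 25.25 × 7.9 = 199.48 kPa
0.5·γ·B·N_γ·s_γ = 0.5 × 20.2 × 3.07 × 4.14 × 0.8 = 102.7 kPa
q_ult = 110.5 + 199.48 + 102.7 = 412.67 kPa.

q_ult ≈ 410 kPa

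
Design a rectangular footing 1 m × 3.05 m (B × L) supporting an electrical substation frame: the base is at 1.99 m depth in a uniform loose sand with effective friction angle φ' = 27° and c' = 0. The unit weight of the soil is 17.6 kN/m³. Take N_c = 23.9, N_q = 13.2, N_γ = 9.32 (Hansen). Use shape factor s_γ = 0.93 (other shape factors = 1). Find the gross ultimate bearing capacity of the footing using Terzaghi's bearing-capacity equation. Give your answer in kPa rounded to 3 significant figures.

Effective surcharge at the founding depth q = γ·D_f = 17.6 × 1.99 = 35.024 kPa.
q_ult = q·N_q + 0.5·γ·B·N_γ·s_γ
     = 35.024 × 13.2 + 0.5 × 17.6 × 1 × 9.32 × 0.93
     = 462.32 + 76.275 = 538.59 kPa.

q_ult ≈ 539 kPa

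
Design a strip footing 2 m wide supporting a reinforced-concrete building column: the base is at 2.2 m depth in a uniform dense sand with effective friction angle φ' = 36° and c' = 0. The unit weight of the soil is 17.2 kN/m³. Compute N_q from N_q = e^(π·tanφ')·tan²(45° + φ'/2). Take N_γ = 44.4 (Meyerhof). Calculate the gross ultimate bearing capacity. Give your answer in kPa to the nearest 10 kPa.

tan36° = 0.7265, so N_q = e^(π×0.7265)·tan²(63°) = 9.801 × 3.852 = 37.75.
Effective surcharge at the founding depth q = γ·D_f = 17.2 × 2.2 = 37.84 kPa.
q_ult = q·N_q + 0.5·γ·B·N_γ
     = 37.84 × 37.752 + 0.5 × 17.2 × 2 × 44.4
     = 1428.6 + 763.68 = 2192.2 kPa.

q_ult ≈ 2190 kPa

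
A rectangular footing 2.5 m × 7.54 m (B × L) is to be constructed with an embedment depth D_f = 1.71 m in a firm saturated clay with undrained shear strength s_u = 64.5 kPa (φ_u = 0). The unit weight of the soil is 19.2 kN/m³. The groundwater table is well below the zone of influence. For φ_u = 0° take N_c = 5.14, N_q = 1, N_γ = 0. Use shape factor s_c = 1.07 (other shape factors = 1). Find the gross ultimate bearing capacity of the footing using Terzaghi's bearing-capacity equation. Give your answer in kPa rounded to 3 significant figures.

Overburden at base level: q = 19.2 × 1.71 = 32.832 kPa.
Cohesion term c·N_c·s_c = 64.5 × 5.14 × 1.07 = 354.74 kPa; surcharge term q·N_q = 32.832 × 1 = 32.832 kPa.
q_ult = 354.74 + 32.832 = 387.57 kPa.

q_ult ≈ 388 kPa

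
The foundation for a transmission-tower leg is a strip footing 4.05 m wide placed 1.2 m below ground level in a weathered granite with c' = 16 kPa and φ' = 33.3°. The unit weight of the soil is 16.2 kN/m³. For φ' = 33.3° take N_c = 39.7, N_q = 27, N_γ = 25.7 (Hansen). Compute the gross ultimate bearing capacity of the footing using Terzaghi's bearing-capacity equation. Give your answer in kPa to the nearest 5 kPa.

Effective surcharge at the founding depth q = γ·D_f = 16.2 × 1.2 = 19.44 kPa.
q_ult = c·N_c + q·N_q + 0.5·γ·B·N_γ
     = 16 × 39.7 + 19.44 × 27 + 0.5 × 16.2 × 4.05 × 25.7
     = 635.2 + 524.88 + 843.09 = 2003.2 kPa.

q_ult ≈ 2005 kPa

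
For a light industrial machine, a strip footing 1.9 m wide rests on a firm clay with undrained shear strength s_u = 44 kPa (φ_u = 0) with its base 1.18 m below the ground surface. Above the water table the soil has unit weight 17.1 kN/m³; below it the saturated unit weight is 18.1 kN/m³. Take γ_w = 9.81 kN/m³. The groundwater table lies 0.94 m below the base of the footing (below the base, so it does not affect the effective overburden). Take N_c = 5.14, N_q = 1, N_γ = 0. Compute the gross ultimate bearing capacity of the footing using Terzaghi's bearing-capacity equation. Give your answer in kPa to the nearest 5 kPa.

q_ult ≈ 245 kPa

Effective surcharge at the founding depth q = γ·D_f = 17.1 × 1.18 = 20.178 kPa.
q_ult = c·N_c + q·N_q
     = 44 × 5.14 + 20.178 × 1
     = 226.16 + 20.178 = 246.34 kPa.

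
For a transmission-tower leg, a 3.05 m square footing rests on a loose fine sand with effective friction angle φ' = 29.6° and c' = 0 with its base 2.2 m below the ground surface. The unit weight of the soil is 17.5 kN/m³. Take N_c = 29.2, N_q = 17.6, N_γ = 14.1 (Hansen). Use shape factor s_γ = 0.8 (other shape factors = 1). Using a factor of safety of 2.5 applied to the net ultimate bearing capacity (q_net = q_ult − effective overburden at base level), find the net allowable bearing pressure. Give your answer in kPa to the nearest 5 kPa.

Overburden at base level: q = 17.5 × 2.2 = 38.5 kPa.
Surcharge term q·N_q = 38.5 × 17.6 = 677.6 kPa; self-weight term 0.5·γ·B·N_γ·s_γ = 0.5 × 17.5 × 3.05 × 14.1 × 0.8 = 301.04 kPa.
q_ult = 677.6 + 301.04 = 978.63 kPa.
Net ultimate: q_net = 978.63 − 38.5 = 940.13 kPa.
q_all(net) = 940.13 / 2.5 = 376.05 kPa.

q_all(net) ≈ 375 kPa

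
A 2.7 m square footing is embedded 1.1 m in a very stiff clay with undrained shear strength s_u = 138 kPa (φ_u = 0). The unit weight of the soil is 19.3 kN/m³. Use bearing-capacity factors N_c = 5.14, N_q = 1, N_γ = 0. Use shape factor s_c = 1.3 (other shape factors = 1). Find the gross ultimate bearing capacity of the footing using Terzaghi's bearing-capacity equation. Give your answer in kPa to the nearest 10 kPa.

q_ult ≈ 940 kPa

q = γ·D_f = 19.3 × 1.1 = 21.23 kPa.
c·N_c·s_c = 138 × 5.14 × 1.3 = 922.12 kPa
q·N_q = 21.23 × 1 = 21.23 kPa
q_ult = 922.12 + 21.23 = 943.35 kPa.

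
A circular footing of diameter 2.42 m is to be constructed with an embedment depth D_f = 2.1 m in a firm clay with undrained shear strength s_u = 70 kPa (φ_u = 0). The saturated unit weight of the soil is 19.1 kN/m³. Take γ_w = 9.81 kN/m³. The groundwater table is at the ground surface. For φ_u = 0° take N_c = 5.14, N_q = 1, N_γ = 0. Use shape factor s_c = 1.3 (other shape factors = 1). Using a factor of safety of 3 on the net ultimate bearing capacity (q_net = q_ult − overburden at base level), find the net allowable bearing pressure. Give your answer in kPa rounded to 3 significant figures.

q_all(net) ≈ 156 kPa

Water table at ground surface, so effective unit weight γ' = 19.1 − 9.81 = 9.29 kN/m³ is used throughout; overburden q = 9.29 × 2.1 = 19.509 kPa.
Cohesion term c·N_c·s_c = 70 × 5.14 × 1.3 = 467.74 kPa; surcharge term q·N_q = 19.509 × 1 = 19.509 kPa.
q_ult = 467.74 + 19.509 = 487.25 kPa.
q_net = 487.25 − 19.509 = 467.74 kPa.
q_all(net) = 467.74 / 3 = 155.91 kPa.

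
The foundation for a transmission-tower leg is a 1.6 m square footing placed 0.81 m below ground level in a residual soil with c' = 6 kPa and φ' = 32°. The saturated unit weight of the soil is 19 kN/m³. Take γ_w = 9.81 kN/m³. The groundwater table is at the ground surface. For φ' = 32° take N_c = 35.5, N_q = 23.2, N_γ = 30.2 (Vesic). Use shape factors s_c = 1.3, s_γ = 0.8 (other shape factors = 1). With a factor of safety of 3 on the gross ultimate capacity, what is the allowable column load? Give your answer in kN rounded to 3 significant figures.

P_all ≈ 535 kN

Water table at ground surface, so effective unit weight γ' = 19 − 9.81 = 9.19 kN/m³ is used throughout; overburden q = 9.19 × 0.81 = 7.4439 kPa; the same γ' applies in the ½γBN_γ term.
Cohesion term c·N_c·s_c = 6 × 35.5 × 1.3 = 276.9 kPa; surcharge term q·N_q = 7.4439 × 23.2 = 172.7 kPa; self-weight term 0.5·γ·B·N_γ·s_γ = 0.5 × 9.19 × 1.6 × 30.2 × 0.8 = 177.62 kPa.
q_ult = 276.9 + 172.7 + 177.62 = 627.22 kPa.
Gross allowable pressure q_all = 627.22 / 3 = 209.07 kPa.
Footing area = 2.56 m², so allowable column load = 209.07 × 2.56 = 535.23 kN.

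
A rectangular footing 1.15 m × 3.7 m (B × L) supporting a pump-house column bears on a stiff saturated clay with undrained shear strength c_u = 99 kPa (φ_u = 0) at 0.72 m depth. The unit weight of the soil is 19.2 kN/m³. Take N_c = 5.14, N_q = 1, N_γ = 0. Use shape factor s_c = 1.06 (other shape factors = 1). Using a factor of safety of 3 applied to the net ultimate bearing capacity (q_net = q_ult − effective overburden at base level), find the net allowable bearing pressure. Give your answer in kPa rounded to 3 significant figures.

q = γ·D_f = 19.2 × 0.72 = 13.824 kPa.
c·N_c·s_c = 99 × 5.14 × 1.06 = 539.39 kPa
q·N_q = 13.824 × 1 = 13.824 kPa
q_ult = 539.39 + 13.824 = 553.22 kPa.
Net ultimate: q_net = 553.22 − 13.824 = 539.39 kPa.
q_all(net) = 539.39 / 3 = 179.8 kPa.

q_all(net) ≈ 180 kPa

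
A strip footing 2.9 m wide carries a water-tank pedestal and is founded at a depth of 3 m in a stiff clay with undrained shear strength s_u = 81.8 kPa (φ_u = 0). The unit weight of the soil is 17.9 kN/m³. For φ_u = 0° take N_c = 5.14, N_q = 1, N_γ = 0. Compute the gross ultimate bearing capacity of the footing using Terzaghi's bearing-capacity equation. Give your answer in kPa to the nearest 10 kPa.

Overburden at base level: q = 17.9 × 3 = 53.7 kPa.
Cohesion term c·N_c = 81.8 × 5.14 = 420.45 kPa; surcharge term q·N_q = 53.7 × 1 = 53.7 kPa.
q_ult = 420.45 + 53.7 = 474.15 kPa.

q_ult ≈ 470 kPa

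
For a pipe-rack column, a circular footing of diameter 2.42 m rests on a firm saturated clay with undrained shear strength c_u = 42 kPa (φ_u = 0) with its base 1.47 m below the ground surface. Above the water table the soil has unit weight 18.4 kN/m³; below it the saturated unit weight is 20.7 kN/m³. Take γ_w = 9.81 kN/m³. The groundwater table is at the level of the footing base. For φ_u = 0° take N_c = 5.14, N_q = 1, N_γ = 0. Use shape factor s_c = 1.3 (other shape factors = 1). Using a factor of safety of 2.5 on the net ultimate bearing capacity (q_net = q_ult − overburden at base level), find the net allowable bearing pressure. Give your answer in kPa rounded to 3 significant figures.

q_all(net) ≈ 112 kPa

Effective surcharge at the founding depth q = γ·D_f = 18.4 × 1.47 = 27.048 kPa.
q_ult = c·N_c·s_c + q·N_q
     = 42 × 5.14 × 1.3 + 27.048 × 1
     = 280.64 + 27.048 = 307.69 kPa.
q_net = 307.69 − 27.048 = 280.64 kPa.
q_all(net) = 280.64 / 2.5 = 112.26 kPa.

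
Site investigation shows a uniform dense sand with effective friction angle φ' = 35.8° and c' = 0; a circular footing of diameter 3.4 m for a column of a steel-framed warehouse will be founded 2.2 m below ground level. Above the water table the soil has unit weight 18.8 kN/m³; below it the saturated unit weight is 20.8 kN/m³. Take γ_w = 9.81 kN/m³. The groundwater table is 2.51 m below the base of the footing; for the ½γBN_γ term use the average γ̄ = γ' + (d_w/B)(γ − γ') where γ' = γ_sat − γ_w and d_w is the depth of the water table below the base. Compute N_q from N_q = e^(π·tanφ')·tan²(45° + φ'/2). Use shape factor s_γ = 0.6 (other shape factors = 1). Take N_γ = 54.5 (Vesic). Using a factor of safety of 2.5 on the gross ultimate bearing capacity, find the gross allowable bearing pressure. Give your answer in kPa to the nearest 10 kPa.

q_all ≈ 980 kPa

N_q = e^(π·tan35.8°)·tan²(62.9°) = 36.81.
Effective surcharge at the founding depth q = γ·D_f = 18.8 × 2.2 = 41.36 kPa.
With d_w = 2.51 m < B, γ̄ = 10.99 + (2.51/3.4) × (18.8 − 10.99) = 16.756 kN/m³.
q_ult = q·N_q + 0.5·γ·B·N_γ·s_γ
     = 41.36 × 36.808 + 0.5 × 16.756 × 3.4 × 54.5 × 0.6
     = 1522.4 + 931.44 = 2453.8 kPa.
q_all = 2453.8 / 2.5 = 981.53 kPa.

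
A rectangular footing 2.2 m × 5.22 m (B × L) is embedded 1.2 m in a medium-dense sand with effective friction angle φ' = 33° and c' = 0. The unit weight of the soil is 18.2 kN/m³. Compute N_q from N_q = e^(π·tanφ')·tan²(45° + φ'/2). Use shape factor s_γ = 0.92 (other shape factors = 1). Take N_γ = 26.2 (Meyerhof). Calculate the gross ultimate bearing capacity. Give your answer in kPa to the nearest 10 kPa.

q_ult ≈ 1050 kPa

tan33° = 0.6494, so N_q = e^(π×0.6494)·tan²(61.5°) = 7.692 × 3.392 = 26.09.
Effective surcharge at the founding depth q = γ·D_f = 18.2 × 1.2 = 21.84 kPa.
q_ult = q·N_q + 0.5·γ·B·N_γ·s_γ
     = 21.84 × 26.092 + 0.5 × 18.2 × 2.2 × 26.2 × 0.92
     = 569.85 + 482.56 = 1052.4 kPa.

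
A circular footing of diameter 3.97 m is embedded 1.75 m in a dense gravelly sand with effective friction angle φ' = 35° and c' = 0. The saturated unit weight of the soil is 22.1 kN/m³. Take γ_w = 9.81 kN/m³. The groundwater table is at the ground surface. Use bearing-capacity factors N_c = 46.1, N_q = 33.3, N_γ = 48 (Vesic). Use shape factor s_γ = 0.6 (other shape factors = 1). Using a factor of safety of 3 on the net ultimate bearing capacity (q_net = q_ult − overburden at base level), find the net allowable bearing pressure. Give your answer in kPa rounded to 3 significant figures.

q_all(net) ≈ 466 kPa

With the water table at the surface the whole profile is submerged: γ' = 22.1 − 9.81 = 12.29 kN/m³, so q = γ'·D_f = 21.508 kPa; the same γ' applies in the ½γBN_γ term.
q_ult = q·N_q + 0.5·γ·B·N_γ·s_γ
     = 21.508 × 33.3 + 0.5 × 12.29 × 3.97 × 48 × 0.6
     = 716.2 + 702.59 = 1418.8 kPa.
q_net = 1418.8 − 21.508 = 1397.3 kPa.
q_all(net) = 1397.3 / 3 = 465.76 kPa.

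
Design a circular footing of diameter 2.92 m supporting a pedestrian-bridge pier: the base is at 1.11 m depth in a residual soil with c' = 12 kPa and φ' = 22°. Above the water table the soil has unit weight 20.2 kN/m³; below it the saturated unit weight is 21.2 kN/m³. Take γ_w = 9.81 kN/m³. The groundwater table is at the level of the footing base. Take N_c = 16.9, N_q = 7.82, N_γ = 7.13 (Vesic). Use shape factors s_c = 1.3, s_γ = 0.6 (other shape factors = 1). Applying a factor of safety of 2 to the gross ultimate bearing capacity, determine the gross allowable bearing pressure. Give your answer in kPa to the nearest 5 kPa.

Overburden at base level: q = 20.2 × 1.11 = 22.422 kPa.
Below the base the soil is submerged, so the ½γBN_γ term uses γ' = 21.2 − 9.81 = 11.39 kN/m³.
Cohesion term c·N_c·s_c = 12 × 16.9 × 1.3 = 263.64 kPa; surcharge term q·N_q = 22.422 × 7.82 = 175.34 kPa; self-weight term 0.5·γ·B·N_γ·s_γ = 0.5 × 11.39 × 2.92 × 7.13 × 0.6 = 71.141 kPa.
q_ult = 263.64 + 175.34 + 71.141 = 510.12 kPa.
q_all = q_ult / FS = 510.12 / 2 = 255.06 kPa.

q_all ≈ 255 kPa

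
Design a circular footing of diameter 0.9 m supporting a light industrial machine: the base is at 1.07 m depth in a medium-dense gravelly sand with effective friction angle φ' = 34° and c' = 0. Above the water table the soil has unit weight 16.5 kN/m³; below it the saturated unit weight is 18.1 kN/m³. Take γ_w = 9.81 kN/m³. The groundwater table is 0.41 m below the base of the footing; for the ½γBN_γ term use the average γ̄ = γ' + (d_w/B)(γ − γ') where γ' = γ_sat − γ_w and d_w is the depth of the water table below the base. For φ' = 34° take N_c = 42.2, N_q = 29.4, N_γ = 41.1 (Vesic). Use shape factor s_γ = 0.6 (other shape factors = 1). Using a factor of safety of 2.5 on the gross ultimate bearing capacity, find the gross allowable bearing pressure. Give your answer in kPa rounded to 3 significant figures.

q_all ≈ 261 kPa

Overburden at base level: q = 16.5 × 1.07 = 17.655 kPa.
The water table is 0.41 m below the base (< B = 0.9 m), so the ½γBN_γ term uses γ̄ = γ' + (d_w/B)(γ − γ') = 8.29 + (0.41/0.9)(16.5 − 8.29) = 12.03 kN/m³.
Surcharge term q·N_q = 17.655 × 29.4 = 519.06 kPa; self-weight term 0.5·γ·B·N_γ·s_γ = 0.5 × 12.03 × 0.9 × 41.1 × 0.6 = 133.5 kPa.
q_ult = 519.06 + 133.5 = 652.56 kPa.
q_all = 652.56 / 2.5 = 261.02 kPa.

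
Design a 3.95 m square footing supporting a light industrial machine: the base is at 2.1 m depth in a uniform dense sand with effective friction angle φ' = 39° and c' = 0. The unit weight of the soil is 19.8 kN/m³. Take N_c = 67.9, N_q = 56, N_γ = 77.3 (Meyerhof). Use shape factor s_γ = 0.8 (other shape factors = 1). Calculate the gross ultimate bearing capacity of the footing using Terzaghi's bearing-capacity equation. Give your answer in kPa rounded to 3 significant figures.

Effective surcharge at the founding depth q = γ·D_f = 19.8 × 2.1 = 41.58 kPa.
q_ult = q·N_q + 0.5·γ·B·N_γ·s_γ
     = 41.58 × 56 + 0.5 × 19.8 × 3.95 × 77.3 × 0.8
     = 2328.5 + 2418.3 = 4746.7 kPa.

q_ult ≈ 4750 kPa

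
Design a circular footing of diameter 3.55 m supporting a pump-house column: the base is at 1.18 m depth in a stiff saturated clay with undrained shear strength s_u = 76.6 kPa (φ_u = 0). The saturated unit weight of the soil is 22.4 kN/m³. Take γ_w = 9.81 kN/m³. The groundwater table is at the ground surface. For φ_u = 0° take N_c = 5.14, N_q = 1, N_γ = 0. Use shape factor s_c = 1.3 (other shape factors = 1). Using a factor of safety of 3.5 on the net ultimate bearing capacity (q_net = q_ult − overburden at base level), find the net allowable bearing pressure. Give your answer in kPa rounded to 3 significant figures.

q_all(net) ≈ 146 kPa

γ' = 22.4 − 9.81 = 12.59 kN/m³ (submerged throughout). q = 12.59 × 1.18 = 14.856 kPa.
c·N_c·s_c = 76.6 × 5.14 × 1.3 = 511.84 kPa
q·N_q = 14.856 × 1 = 14.856 kPa
q_ult = 511.84 + 14.856 = 526.7 kPa.
q_net = 526.7 − 14.856 = 511.84 kPa.
q_all(net) = 511.84 / 3.5 = 146.24 kPa.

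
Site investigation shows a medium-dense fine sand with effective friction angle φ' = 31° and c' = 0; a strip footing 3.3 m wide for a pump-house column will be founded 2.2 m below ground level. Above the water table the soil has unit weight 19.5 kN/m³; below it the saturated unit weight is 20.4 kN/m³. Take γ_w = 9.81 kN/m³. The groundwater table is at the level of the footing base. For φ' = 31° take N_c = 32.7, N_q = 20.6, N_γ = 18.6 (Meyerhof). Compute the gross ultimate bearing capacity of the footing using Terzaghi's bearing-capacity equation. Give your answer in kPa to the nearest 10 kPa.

q = γ·D_f = 19.5 × 2.2 = 42.9 kPa.
For the ½γBN_γ term take γ' = 20.4 − 9.81 = 10.59 kN/m³ (soil below base is submerged).
q·N_q = 42.9 × 20.6 = 883.74 kPa
0.5·γ·B·N_γ = 0.5 × 10.59 × 3.3 × 18.6 = 325.01 kPa
q_ult = 883.74 + 325.01 = 1208.7 kPa.

q_ult ≈ 1210 kPa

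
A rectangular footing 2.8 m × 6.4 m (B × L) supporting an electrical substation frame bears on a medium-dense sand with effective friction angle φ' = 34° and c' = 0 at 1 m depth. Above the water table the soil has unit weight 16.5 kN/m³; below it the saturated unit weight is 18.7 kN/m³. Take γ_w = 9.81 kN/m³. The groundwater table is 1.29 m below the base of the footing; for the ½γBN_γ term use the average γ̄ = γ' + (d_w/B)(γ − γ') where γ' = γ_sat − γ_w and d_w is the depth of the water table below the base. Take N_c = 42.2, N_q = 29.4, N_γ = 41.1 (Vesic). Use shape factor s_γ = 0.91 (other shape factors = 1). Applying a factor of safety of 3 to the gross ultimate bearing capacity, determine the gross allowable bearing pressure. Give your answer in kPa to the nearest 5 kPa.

q_all ≈ 380 kPa

Overburden at base level: q = 16.5 × 1 = 16.5 kPa.
The water table is 1.29 m below the base (< B = 2.8 m), so the ½γBN_γ term uses γ̄ = γ' + (d_w/B)(γ − γ') = 8.89 + (1.29/2.8)(16.5 − 8.89) = 12.396 kN/m³.
Surcharge term q·N_q = 16.5 × 29.4 = 485.1 kPa; self-weight term 0.5·γ·B·N_γ·s_γ = 0.5 × 12.396 × 2.8 × 41.1 × 0.91 = 649.07 kPa.
q_ult = 485.1 + 649.07 = 1134.2 kPa.
q_all = q_ult / FS = 1134.2 / 3 = 378.06 kPa.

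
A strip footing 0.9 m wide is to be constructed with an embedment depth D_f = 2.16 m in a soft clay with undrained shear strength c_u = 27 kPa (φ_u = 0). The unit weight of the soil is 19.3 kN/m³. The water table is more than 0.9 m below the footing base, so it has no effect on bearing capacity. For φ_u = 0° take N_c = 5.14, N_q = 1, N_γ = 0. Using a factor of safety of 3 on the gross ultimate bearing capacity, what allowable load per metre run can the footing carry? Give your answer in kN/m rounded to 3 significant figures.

Effective surcharge at the founding depth q = γ·D_f = 19.3 × 2.16 = 41.688 kPa.
q_ult = c·N_c + q·N_q
     = 27 × 5.14 + 41.688 × 1
     = 138.78 + 41.688 = 180.47 kPa.
Gross allowable pressure q_all = 180.47 / 3 = 60.156 kPa.
Allowable wall load = q_all × B = 60.156 × 0.9 = 54.14 kN per metre run.

≈ 54.1 kN/m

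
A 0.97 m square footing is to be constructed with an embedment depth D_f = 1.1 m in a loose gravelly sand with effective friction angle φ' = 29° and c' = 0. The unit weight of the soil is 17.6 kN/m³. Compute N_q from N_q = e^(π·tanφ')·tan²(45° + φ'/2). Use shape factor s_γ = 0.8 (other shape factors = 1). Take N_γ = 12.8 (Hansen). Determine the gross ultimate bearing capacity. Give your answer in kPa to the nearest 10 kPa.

q_ult ≈ 410 kPa

tan29° = 0.5543, so N_q = e^(π×0.5543)·tan²(59.5°) = 5.705 × 2.882 = 16.44.
Effective surcharge at the founding depth q = γ·D_f = 17.6 × 1.1 = 19.36 kPa.
q_ult = q·N_q + 0.5·γ·B·N_γ·s_γ
     = 19.36 × 16.443 + 0.5 × 17.6 × 0.97 × 12.8 × 0.8
     = 318.34 + 87.409 = 405.75 kPa.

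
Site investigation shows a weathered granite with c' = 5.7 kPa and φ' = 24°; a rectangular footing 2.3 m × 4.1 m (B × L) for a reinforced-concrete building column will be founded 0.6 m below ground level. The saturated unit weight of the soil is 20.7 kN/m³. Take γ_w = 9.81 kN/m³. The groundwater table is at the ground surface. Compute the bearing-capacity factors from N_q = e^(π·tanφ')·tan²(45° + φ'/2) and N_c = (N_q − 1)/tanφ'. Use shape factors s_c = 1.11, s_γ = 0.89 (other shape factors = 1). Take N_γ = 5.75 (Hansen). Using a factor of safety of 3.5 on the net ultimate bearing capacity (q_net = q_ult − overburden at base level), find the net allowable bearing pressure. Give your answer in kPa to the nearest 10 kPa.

q_all(net) ≈ 70 kPa

N_q = e^(π·tan24°)·tan²(57°) = 9.6; N_c = (N_q − 1)/tanφ' = 19.32.
γ' = 20.7 − 9.81 = 10.89 kN/m³ (submerged throughout). q = 10.89 × 0.6 = 6.534 kPa; the same γ' applies in the ½γBN_γ term.
c·N_c·s_c = 5.7 × 19.324 × 1.11 = 122.26 kPa
q·N_q = 6.534 × 9.6034 = 62.749 kPa
0.5·γ·B·N_γ·s_γ = 0.5 × 10.89 × 2.3 × 5.75 × 0.89 = 64.089 kPa
q_ult = 122.26 + 62.749 + 64.089 = 249.1 kPa.
q_net = 249.1 − 6.534 = 242.56 kPa.
q_all(net) = 242.56 / 3.5 = 69.304 kPa.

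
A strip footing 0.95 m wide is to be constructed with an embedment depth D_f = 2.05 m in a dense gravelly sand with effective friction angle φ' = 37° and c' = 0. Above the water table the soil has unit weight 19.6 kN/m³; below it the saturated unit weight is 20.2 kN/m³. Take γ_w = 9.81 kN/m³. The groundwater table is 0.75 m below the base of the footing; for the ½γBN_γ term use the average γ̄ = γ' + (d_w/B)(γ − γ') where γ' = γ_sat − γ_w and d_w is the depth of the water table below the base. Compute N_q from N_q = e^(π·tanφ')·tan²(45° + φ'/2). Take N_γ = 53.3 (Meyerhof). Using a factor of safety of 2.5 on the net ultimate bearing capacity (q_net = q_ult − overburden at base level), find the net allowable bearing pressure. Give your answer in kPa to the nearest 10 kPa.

N_q = e^(π·tan37°)·tan²(63.5°) = 42.92.
Effective surcharge at the founding depth q = γ·D_f = 19.6 × 2.05 = 40.18 kPa.
With d_w = 0.75 m < B, γ̄ = 10.39 + (0.75/0.95) × (19.6 − 10.39) = 17.661 kN/m³.
q_ult = q·N_q + 0.5·γ·B·N_γ
     = 40.18 × 42.92 + 0.5 × 17.661 × 0.95 × 53.3
     = 1724.5 + 447.13 = 2171.7 kPa.
q_net = 2171.7 − 40.18 = 2131.5 kPa.
q_all(net) = 2131.5 / 2.5 = 852.59 kPa.

q_all(net) ≈ 850 kPa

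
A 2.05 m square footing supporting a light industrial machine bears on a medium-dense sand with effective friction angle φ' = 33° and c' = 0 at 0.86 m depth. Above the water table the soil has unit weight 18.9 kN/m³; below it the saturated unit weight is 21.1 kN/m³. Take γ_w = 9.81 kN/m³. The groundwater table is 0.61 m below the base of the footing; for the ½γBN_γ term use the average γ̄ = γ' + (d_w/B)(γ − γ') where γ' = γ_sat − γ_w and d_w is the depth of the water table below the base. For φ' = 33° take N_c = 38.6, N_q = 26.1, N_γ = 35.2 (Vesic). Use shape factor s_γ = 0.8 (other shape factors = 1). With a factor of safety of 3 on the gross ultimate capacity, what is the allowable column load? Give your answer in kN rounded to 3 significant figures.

Effective surcharge at the founding depth q = γ·D_f = 18.9 × 0.86 = 16.254 kPa.
With d_w = 0.61 m < B, γ̄ = 11.29 + (0.61/2.05) × (18.9 − 11.29) = 13.554 kN/m³.
q_ult = q·N_q + 0.5·γ·B·N_γ·s_γ
     = 16.254 × 26.1 + 0.5 × 13.554 × 2.05 × 35.2 × 0.8
     = 424.23 + 391.24 = 815.46 kPa.
Gross allowable pressure q_all = 815.46 / 3 = 271.82 kPa.
Footing area = 4.2025 m², so allowable column load = 271.82 × 4.2025 = 1142.3 kN.

P_all ≈ 1140 kN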